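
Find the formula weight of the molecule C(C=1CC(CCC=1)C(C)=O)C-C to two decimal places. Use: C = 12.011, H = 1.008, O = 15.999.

166.26

Molecular formula: C11H18O.
M = 11×12.011 + 18×1.008 + 1×15.999 = 166.26 g/mol.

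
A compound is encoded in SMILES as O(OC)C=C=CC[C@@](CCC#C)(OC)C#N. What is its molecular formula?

C12H15NO3

Heavy atoms from the SMILES: 12 C, 1 N, 3 O.
Implicit hydrogens by atom environment:
  4 × C: no H
  3 × C: 2 H each → 6
  3 × C: 1 H each → 3
  3 × O: no H
  2 × C: 3 H each → 6
  1 × N: no H
  Total hydrogens = 15.
Molecular formula: C12H15NO3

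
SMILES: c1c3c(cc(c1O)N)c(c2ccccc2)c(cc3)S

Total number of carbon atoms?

The symbol for carbon appears 16 times in the SMILES. Lowercase c denotes aromatic carbon and counts toward C.

16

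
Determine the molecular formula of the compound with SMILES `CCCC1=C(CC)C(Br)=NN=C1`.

Heavy atoms from the SMILES: 1 Br, 9 C, 2 N.
Implicit hydrogens by atom environment:
  3 × C: 2 H each → 6
  3 × C (aromatic): no H
  2 × C: 3 H each → 6
  2 × N (aromatic): no H
  1 × Br: no H
  1 × C (aromatic): 1 H
  Total hydrogens = 13.
Molecular formula: C9H13BrN2

C9H13BrN2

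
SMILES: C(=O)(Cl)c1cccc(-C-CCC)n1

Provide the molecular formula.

Heavy atoms from the SMILES: 10 C, 1 Cl, 1 N, 1 O.
Implicit hydrogens by atom environment:
  3 × C: 2 H each → 6
  3 × C (aromatic): 1 H each → 3
  2 × C (aromatic): no H
  1 × C: 3 H
  1 × C: no H
  1 × Cl: no H
  1 × N (aromatic): no H
  1 × O: no H
  Total hydrogens = 12.
Molecular formula: C10H12ClNO

C10H12ClNO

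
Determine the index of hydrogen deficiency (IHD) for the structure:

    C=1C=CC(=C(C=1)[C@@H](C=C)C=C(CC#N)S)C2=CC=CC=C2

Molecular formula from the SMILES: C19H17NS.
DoU = (2C + 2 + N − H − X)/2 = (2·19 + 2 + 1 − 17 − 0)/2 = 24/2 = 12.
(Structurally: 2 ring(s) + 10 π bond(s) = 12.)

12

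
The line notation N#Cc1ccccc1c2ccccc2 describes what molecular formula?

C13H9N

Heavy atoms from the SMILES: 13 C, 1 N.
Implicit hydrogens by atom environment:
  9 × C (aromatic): 1 H each → 9
  3 × C (aromatic): no H
  1 × C: no H
  1 × N: no H
  Total hydrogens = 9.
Molecular formula: C13H9N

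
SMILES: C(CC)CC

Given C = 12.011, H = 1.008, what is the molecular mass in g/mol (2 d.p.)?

72.15

Molecular formula: C5H12.
M = 5×12.011 + 12×1.008 = 72.15 g/mol.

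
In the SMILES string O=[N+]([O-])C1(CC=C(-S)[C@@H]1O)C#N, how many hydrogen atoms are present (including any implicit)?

Hydrogens are implicit in SMILES; fill each atom to its normal valence:
  3 × C: no H
  2 × C: 1 H each → 2
  1 × C: 2 H
  1 × N (charge +1): no H
  1 × N: no H
  1 × O: 1 H
  1 × O: no H
  1 × O (charge -1): no H
  1 × S: 1 H
  Total hydrogens = 6.

6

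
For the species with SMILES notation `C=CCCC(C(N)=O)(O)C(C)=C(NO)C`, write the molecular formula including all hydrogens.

Heavy atoms from the SMILES: 10 C, 2 N, 3 O.
Implicit hydrogens by atom environment:
  4 × C: no H
  3 × C: 2 H each → 6
  2 × C: 3 H each → 6
  2 × O: 1 H each → 2
  1 × C: 1 H
  1 × N: 2 H
  1 × N: 1 H
  1 × O: no H
  Total hydrogens = 18.
Molecular formula: C10H18N2O3

C10H18N2O3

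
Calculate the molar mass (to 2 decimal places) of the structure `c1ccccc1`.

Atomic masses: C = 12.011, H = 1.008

Molecular formula: C6H6.
M = 6×12.011 + 6×1.008 = 78.11 g/mol.

78.11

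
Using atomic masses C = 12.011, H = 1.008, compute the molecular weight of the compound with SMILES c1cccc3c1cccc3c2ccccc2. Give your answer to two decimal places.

204.27

Molecular formula: C16H12.
M = 16×12.011 + 12×1.008 = 204.27 g/mol.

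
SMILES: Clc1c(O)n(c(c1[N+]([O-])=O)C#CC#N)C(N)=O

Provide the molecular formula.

Heavy atoms from the SMILES: 8 C, 1 Cl, 4 N, 4 O.
Implicit hydrogens by atom environment:
  4 × C (aromatic): no H
  4 × C: no H
  2 × O: no H
  1 × Cl: no H
  1 × N: 2 H
  1 × N (aromatic): no H
  1 × N (charge +1): no H
  1 × N: no H
  1 × O: 1 H
  1 × O (charge -1): no H
  Total hydrogens = 3.
Molecular formula: C8H3ClN4O4

C8H3ClN4O4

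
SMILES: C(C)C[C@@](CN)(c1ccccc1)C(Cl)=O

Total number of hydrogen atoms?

16

Hydrogens are implicit in SMILES; fill each atom to its normal valence:
  5 × C (aromatic): 1 H each → 5
  3 × C: 2 H each → 6
  2 × C: no H
  1 × C: 3 H
  1 × C (aromatic): no H
  1 × Cl: no H
  1 × N: 2 H
  1 × O: no H
  Total hydrogens = 16.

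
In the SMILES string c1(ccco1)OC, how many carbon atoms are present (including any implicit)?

5

The symbol for carbon appears 5 times in the SMILES. Lowercase c denotes aromatic carbon and counts toward C.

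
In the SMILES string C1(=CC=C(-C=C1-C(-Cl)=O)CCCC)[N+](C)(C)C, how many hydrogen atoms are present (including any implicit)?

21

Hydrogens are implicit in SMILES; fill each atom to its normal valence:
  4 × C: 3 H each → 12
  3 × C: 2 H each → 6
  3 × C (aromatic): 1 H each → 3
  3 × C (aromatic): no H
  1 × C: no H
  1 × Cl: no H
  1 × N (charge +1): no H
  1 × O: no H
  Total hydrogens = 21.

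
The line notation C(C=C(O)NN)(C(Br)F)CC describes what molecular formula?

C6H12BrFN2O

Heavy atoms from the SMILES: 1 Br, 6 C, 1 F, 2 N, 1 O.
Implicit hydrogens by atom environment:
  3 × C: 1 H each → 3
  1 × Br: no H
  1 × C: 3 H
  1 × C: 2 H
  1 × C: no H
  1 × F: no H
  1 × N: 2 H
  1 × N: 1 H
  1 × O: 1 H
  Total hydrogens = 12.
Molecular formula: C6H12BrFN2O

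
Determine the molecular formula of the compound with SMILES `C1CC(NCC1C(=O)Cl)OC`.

C7H12ClNO2

Heavy atoms from the SMILES: 7 C, 1 Cl, 1 N, 2 O.
Implicit hydrogens by atom environment:
  3 × C: 2 H each → 6
  2 × C: 1 H each → 2
  2 × O: no H
  1 × C: 3 H
  1 × C: no H
  1 × Cl: no H
  1 × N: 1 H
  Total hydrogens = 12.
Molecular formula: C7H12ClNO2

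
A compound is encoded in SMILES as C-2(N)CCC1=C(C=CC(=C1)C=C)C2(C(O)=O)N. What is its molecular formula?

Heavy atoms from the SMILES: 13 C, 2 N, 2 O.
Implicit hydrogens by atom environment:
  3 × C: 2 H each → 6
  3 × C (aromatic): 1 H each → 3
  3 × C (aromatic): no H
  2 × C: 1 H each → 2
  2 × C: no H
  2 × N: 2 H each → 4
  1 × O: 1 H
  1 × O: no H
  Total hydrogens = 16.
Molecular formula: C13H16N2O2

C13H16N2O2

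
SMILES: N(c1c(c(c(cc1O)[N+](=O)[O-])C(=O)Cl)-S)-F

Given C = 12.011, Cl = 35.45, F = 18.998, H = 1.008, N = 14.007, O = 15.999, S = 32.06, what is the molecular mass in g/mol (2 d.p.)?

Molecular formula: C7H4ClFN2O4S.
M = 7×12.011 + 1×35.45 + 1×18.998 + 4×1.008 + 2×14.007 + 4×15.999 + 1×32.06 = 266.63 g/mol.

266.63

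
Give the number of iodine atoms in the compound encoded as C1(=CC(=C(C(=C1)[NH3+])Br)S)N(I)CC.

1

The symbol for iodine appears 1 time in the SMILES.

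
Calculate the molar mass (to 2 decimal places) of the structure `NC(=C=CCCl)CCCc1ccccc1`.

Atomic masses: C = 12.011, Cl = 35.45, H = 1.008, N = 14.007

221.73

Molecular formula: C13H16ClN.
M = 13×12.011 + 1×35.45 + 16×1.008 + 1×14.007 = 221.73 g/mol.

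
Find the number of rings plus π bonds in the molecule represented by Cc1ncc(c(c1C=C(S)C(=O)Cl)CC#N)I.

Molecular formula from the SMILES: C11H8ClIN2OS.
DoU = (2C + 2 + N − H − X)/2 = (2·11 + 2 + 2 − 8 − 2)/2 = 16/2 = 8.
(Structurally: 1 ring(s) + 7 π bond(s) = 8.)

8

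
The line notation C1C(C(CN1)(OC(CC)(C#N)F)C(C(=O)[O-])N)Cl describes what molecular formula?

Heavy atoms from the SMILES: 10 C, 1 Cl, 1 F, 3 N, 3 O.
Implicit hydrogens by atom environment:
  4 × C: no H
  3 × C: 2 H each → 6
  2 × C: 1 H each → 2
  2 × O: no H
  1 × C: 3 H
  1 × Cl: no H
  1 × F: no H
  1 × N: 2 H
  1 × N: 1 H
  1 × N: no H
  1 × O (charge -1): no H
  Total hydrogens = 14.
Net charge -1.
Molecular formula: C10H14ClFN3O3-

C10H14ClFN3O3-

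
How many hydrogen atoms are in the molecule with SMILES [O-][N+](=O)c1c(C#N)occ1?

Hydrogens are implicit in SMILES; fill each atom to its normal valence:
  2 × C (aromatic): 1 H each → 2
  2 × C (aromatic): no H
  1 × C: no H
  1 × N (charge +1): no H
  1 × N: no H
  1 × O (aromatic): no H
  1 × O: no H
  1 × O (charge -1): no H
  Total hydrogens = 2.

2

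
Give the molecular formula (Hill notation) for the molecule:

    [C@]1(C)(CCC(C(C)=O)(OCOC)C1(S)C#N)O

C11H17NO4S

Heavy atoms from the SMILES: 11 C, 1 N, 4 O, 1 S.
Implicit hydrogens by atom environment:
  5 × C: no H
  3 × C: 3 H each → 9
  3 × C: 2 H each → 6
  3 × O: no H
  1 × N: no H
  1 × O: 1 H
  1 × S: 1 H
  Total hydrogens = 17.
Molecular formula: C11H17NO4S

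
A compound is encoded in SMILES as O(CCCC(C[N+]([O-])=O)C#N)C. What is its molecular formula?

C7H12N2O3

Heavy atoms from the SMILES: 7 C, 2 N, 3 O.
Implicit hydrogens by atom environment:
  4 × C: 2 H each → 8
  2 × O: no H
  1 × C: 3 H
  1 × C: 1 H
  1 × C: no H
  1 × N (charge +1): no H
  1 × N: no H
  1 × O (charge -1): no H
  Total hydrogens = 12.
Molecular formula: C7H12N2O3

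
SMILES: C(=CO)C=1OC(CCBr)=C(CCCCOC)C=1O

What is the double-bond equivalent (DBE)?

Molecular formula from the SMILES: C13H19BrO4.
DoU = (2C + 2 + N − H − X)/2 = (2·13 + 2 + 0 − 19 − 1)/2 = 8/2 = 4.
(Structurally: 1 ring(s) + 3 π bond(s) = 4.)

4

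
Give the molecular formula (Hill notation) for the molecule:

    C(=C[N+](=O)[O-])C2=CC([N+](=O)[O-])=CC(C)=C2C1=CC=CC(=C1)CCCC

C19H20N2O4

Heavy atoms from the SMILES: 19 C, 2 N, 4 O.
Implicit hydrogens by atom environment:
  6 × C (aromatic): 1 H each → 6
  6 × C (aromatic): no H
  3 × C: 2 H each → 6
  2 × C: 3 H each → 6
  2 × C: 1 H each → 2
  2 × N (charge +1): no H
  2 × O: no H
  2 × O (charge -1): no H
  Total hydrogens = 20.
Molecular formula: C19H20N2O4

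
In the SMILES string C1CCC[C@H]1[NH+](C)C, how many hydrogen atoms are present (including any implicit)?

Hydrogens are implicit in SMILES; fill each atom to its normal valence:
  4 × C: 2 H each → 8
  2 × C: 3 H each → 6
  1 × C: 1 H
  1 × N (charge +1): 1 H
  Total hydrogens = 16.

16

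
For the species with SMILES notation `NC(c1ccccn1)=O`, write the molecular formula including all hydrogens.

Heavy atoms from the SMILES: 6 C, 2 N, 1 O.
Implicit hydrogens by atom environment:
  4 × C (aromatic): 1 H each → 4
  1 × C (aromatic): no H
  1 × C: no H
  1 × N: 2 H
  1 × N (aromatic): no H
  1 × O: no H
  Total hydrogens = 6.
Molecular formula: C6H6N2O

C6H6N2O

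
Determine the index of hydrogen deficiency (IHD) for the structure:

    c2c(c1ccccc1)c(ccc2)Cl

Molecular formula from the SMILES: C12H9Cl.
DoU = (2C + 2 + N − H − X)/2 = (2·12 + 2 + 0 − 9 − 1)/2 = 16/2 = 8.
(Structurally: 2 ring(s) + 6 π bond(s) = 8.)

8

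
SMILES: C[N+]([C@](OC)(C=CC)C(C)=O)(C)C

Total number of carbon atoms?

10

The symbol for carbon appears 10 times in the SMILES.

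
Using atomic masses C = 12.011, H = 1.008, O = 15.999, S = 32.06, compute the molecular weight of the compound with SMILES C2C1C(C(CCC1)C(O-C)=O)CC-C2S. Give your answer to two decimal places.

Molecular formula: C12H20O2S.
M = 12×12.011 + 20×1.008 + 2×15.999 + 1×32.06 = 228.35 g/mol.

228.35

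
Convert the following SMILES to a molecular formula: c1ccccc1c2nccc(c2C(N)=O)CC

Heavy atoms from the SMILES: 14 C, 2 N, 1 O.
Implicit hydrogens by atom environment:
  7 × C (aromatic): 1 H each → 7
  4 × C (aromatic): no H
  1 × C: 3 H
  1 × C: 2 H
  1 × C: no H
  1 × N: 2 H
  1 × N (aromatic): no H
  1 × O: no H
  Total hydrogens = 14.
Molecular formula: C14H14N2O

C14H14N2O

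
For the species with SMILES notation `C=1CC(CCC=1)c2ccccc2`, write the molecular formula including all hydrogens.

C12H14

Heavy atoms from the SMILES: 12 C.
Implicit hydrogens by atom environment:
  5 × C (aromatic): 1 H each → 5
  3 × C: 2 H each → 6
  3 × C: 1 H each → 3
  1 × C (aromatic): no H
  Total hydrogens = 14.
Molecular formula: C12H14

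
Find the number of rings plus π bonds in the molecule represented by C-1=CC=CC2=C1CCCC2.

5

Molecular formula from the SMILES: C10H12.
DoU = (2C + 2 + N − H − X)/2 = (2·10 + 2 + 0 − 12 − 0)/2 = 10/2 = 5.
(Structurally: 2 ring(s) + 3 π bond(s) = 5.)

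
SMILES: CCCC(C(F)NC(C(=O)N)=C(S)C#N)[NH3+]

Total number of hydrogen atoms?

Hydrogens are implicit in SMILES; fill each atom to its normal valence:
  4 × C: no H
  2 × C: 2 H each → 4
  2 × C: 1 H each → 2
  1 × C: 3 H
  1 × F: no H
  1 × N (charge +1): 3 H
  1 × N: 2 H
  1 × N: 1 H
  1 × N: no H
  1 × O: no H
  1 × S: 1 H
  Total hydrogens = 16.

16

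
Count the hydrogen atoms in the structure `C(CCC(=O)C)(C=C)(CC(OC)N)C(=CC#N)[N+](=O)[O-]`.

Hydrogens are implicit in SMILES; fill each atom to its normal valence:
  4 × C: 2 H each → 8
  4 × C: no H
  3 × C: 1 H each → 3
  3 × O: no H
  2 × C: 3 H each → 6
  1 × N: 2 H
  1 × N (charge +1): no H
  1 × N: no H
  1 × O (charge -1): no H
  Total hydrogens = 19.

19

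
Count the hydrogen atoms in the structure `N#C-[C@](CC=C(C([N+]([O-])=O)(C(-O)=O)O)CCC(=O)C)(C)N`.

17

Hydrogens are implicit in SMILES; fill each atom to its normal valence:
  6 × C: no H
  3 × C: 2 H each → 6
  3 × O: no H
  2 × C: 3 H each → 6
  2 × O: 1 H each → 2
  1 × C: 1 H
  1 × N: 2 H
  1 × N: no H
  1 × N (charge +1): no H
  1 × O (charge -1): no H
  Total hydrogens = 17.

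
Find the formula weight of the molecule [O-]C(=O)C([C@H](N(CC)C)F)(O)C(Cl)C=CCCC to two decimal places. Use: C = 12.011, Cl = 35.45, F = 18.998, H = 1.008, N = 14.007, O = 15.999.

Molecular formula: C12H20ClFNO3-.
M = 12×12.011 + 1×35.45 + 1×18.998 + 20×1.008 + 1×14.007 + 3×15.999 = 280.74 g/mol.

280.74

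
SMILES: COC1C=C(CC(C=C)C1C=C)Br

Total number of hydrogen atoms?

15

Hydrogens are implicit in SMILES; fill each atom to its normal valence:
  6 × C: 1 H each → 6
  3 × C: 2 H each → 6
  1 × Br: no H
  1 × C: 3 H
  1 × C: no H
  1 × O: no H
  Total hydrogens = 15.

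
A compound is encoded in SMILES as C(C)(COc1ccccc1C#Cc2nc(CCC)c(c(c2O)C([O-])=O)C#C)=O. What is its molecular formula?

C22H18NO5-

Heavy atoms from the SMILES: 22 C, 1 N, 5 O.
Implicit hydrogens by atom environment:
  7 × C (aromatic): no H
  5 × C: no H
  4 × C (aromatic): 1 H each → 4
  3 × C: 2 H each → 6
  3 × O: no H
  2 × C: 3 H each → 6
  1 × C: 1 H
  1 × N (aromatic): no H
  1 × O: 1 H
  1 × O (charge -1): no H
  Total hydrogens = 18.
Net charge -1.
Molecular formula: C22H18NO5-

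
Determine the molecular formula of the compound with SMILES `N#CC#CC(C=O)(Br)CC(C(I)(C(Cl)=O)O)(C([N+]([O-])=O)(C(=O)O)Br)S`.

Heavy atoms from the SMILES: 2 Br, 11 C, 1 Cl, 1 I, 2 N, 7 O, 1 S.
Implicit hydrogens by atom environment:
  9 × C: no H
  4 × O: no H
  2 × Br: no H
  2 × O: 1 H each → 2
  1 × C: 2 H
  1 × C: 1 H
  1 × Cl: no H
  1 × I: no H
  1 × N (charge +1): no H
  1 × N: no H
  1 × O (charge -1): no H
  1 × S: 1 H
  Total hydrogens = 6.
Molecular formula: C11H6Br2ClIN2O7S

C11H6Br2ClIN2O7S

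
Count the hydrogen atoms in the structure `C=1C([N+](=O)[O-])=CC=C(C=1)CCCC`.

Hydrogens are implicit in SMILES; fill each atom to its normal valence:
  4 × C (aromatic): 1 H each → 4
  3 × C: 2 H each → 6
  2 × C (aromatic): no H
  1 × C: 3 H
  1 × N (charge +1): no H
  1 × O: no H
  1 × O (charge -1): no H
  Total hydrogens = 13.

13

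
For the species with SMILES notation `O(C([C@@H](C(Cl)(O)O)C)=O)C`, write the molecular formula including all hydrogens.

C5H9ClO4

Heavy atoms from the SMILES: 5 C, 1 Cl, 4 O.
Implicit hydrogens by atom environment:
  2 × C: 3 H each → 6
  2 × C: no H
  2 × O: 1 H each → 2
  2 × O: no H
  1 × C: 1 H
  1 × Cl: no H
  Total hydrogens = 9.
Molecular formula: C5H9ClO4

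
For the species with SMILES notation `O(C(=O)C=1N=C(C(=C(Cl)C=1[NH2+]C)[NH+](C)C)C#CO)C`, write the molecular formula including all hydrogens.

[C12H16ClN3O3]2+

Heavy atoms from the SMILES: 12 C, 1 Cl, 3 N, 3 O.
Implicit hydrogens by atom environment:
  5 × C (aromatic): no H
  4 × C: 3 H each → 12
  3 × C: no H
  2 × O: no H
  1 × Cl: no H
  1 × N (charge +1): 2 H
  1 × N (charge +1): 1 H
  1 × N (aromatic): no H
  1 × O: 1 H
  Total hydrogens = 16.
Net charge +2.
Molecular formula: [C12H16ClN3O3]2+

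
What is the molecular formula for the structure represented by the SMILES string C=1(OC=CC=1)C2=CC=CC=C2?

Heavy atoms from the SMILES: 10 C, 1 O.
Implicit hydrogens by atom environment:
  8 × C (aromatic): 1 H each → 8
  2 × C (aromatic): no H
  1 × O (aromatic): no H
  Total hydrogens = 8.
Molecular formula: C10H8O

C10H8O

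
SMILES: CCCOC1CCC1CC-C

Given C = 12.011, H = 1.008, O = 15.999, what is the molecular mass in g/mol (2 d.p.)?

Molecular formula: C10H20O.
M = 10×12.011 + 20×1.008 + 1×15.999 = 156.27 g/mol.

156.27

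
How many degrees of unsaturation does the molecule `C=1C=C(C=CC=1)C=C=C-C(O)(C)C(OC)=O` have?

Molecular formula from the SMILES: C13H14O3.
DoU = (2C + 2 + N − H − X)/2 = (2·13 + 2 + 0 − 14 − 0)/2 = 14/2 = 7.
(Structurally: 1 ring(s) + 6 π bond(s) = 7.)

7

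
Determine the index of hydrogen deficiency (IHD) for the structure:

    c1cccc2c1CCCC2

Molecular formula from the SMILES: C10H12.
DoU = (2C + 2 + N − H − X)/2 = (2·10 + 2 + 0 − 12 − 0)/2 = 10/2 = 5.
(Structurally: 2 ring(s) + 3 π bond(s) = 5.)

5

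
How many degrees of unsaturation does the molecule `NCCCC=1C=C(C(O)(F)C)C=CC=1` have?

4

Molecular formula from the SMILES: C11H16FNO.
DoU = (2C + 2 + N − H − X)/2 = (2·11 + 2 + 1 − 16 − 1)/2 = 8/2 = 4.
(Structurally: 1 ring(s) + 3 π bond(s) = 4.)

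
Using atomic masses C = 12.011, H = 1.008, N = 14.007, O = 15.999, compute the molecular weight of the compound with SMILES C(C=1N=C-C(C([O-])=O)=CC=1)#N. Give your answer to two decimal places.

Molecular formula: C7H3N2O2-.
M = 7×12.011 + 3×1.008 + 2×14.007 + 2×15.999 = 147.11 g/mol.

147.11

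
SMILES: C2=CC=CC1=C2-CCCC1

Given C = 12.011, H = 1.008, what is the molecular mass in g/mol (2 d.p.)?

Molecular formula: C10H12.
M = 10×12.011 + 12×1.008 = 132.21 g/mol.

132.21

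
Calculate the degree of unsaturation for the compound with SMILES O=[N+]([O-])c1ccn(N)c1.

Molecular formula from the SMILES: C4H5N3O2.
DoU = (2C + 2 + N − H − X)/2 = (2·4 + 2 + 3 − 5 − 0)/2 = 8/2 = 4.
(Structurally: 1 ring(s) + 3 π bond(s) = 4.)

4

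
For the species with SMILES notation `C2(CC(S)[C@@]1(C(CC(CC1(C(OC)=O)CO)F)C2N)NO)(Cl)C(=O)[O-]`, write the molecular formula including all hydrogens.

C14H21ClFN2O6S-

Heavy atoms from the SMILES: 14 C, 1 Cl, 1 F, 2 N, 6 O, 1 S.
Implicit hydrogens by atom environment:
  5 × C: no H
  4 × C: 2 H each → 8
  4 × C: 1 H each → 4
  3 × O: no H
  2 × O: 1 H each → 2
  1 × C: 3 H
  1 × Cl: no H
  1 × F: no H
  1 × N: 2 H
  1 × N: 1 H
  1 × O (charge -1): no H
  1 × S: 1 H
  Total hydrogens = 21.
Net charge -1.
Molecular formula: C14H21ClFN2O6S-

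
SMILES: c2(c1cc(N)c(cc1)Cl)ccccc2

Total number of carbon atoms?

12

The symbol for carbon appears 12 times in the SMILES. Lowercase c denotes aromatic carbon and counts toward C.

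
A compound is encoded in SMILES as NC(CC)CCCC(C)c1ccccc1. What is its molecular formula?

Heavy atoms from the SMILES: 14 C, 1 N.
Implicit hydrogens by atom environment:
  5 × C (aromatic): 1 H each → 5
  4 × C: 2 H each → 8
  2 × C: 3 H each → 6
  2 × C: 1 H each → 2
  1 × C (aromatic): no H
  1 × N: 2 H
  Total hydrogens = 23.
Molecular formula: C14H23N

C14H23N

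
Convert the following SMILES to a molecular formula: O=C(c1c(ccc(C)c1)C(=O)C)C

Heavy atoms from the SMILES: 11 C, 2 O.
Implicit hydrogens by atom environment:
  3 × C: 3 H each → 9
  3 × C (aromatic): 1 H each → 3
  3 × C (aromatic): no H
  2 × C: no H
  2 × O: no H
  Total hydrogens = 12.
Molecular formula: C11H12O2

C11H12O2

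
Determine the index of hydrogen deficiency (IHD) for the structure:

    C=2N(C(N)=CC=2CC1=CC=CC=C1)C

7

Molecular formula from the SMILES: C12H14N2.
DoU = (2C + 2 + N − H − X)/2 = (2·12 + 2 + 2 − 14 − 0)/2 = 14/2 = 7.
(Structurally: 2 ring(s) + 5 π bond(s) = 7.)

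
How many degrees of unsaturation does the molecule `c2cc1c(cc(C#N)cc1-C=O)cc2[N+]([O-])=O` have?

11

Molecular formula from the SMILES: C12H6N2O3.
DoU = (2C + 2 + N − H − X)/2 = (2·12 + 2 + 2 − 6 − 0)/2 = 22/2 = 11.
(Structurally: 2 ring(s) + 9 π bond(s) = 11.)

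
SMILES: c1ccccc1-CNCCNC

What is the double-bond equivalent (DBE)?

4

Molecular formula from the SMILES: C10H16N2.
DoU = (2C + 2 + N − H − X)/2 = (2·10 + 2 + 2 − 16 − 0)/2 = 8/2 = 4.
(Structurally: 1 ring(s) + 3 π bond(s) = 4.)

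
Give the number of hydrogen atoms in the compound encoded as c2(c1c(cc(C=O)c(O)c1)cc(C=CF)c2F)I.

Hydrogens are implicit in SMILES; fill each atom to its normal valence:
  7 × C (aromatic): no H
  3 × C (aromatic): 1 H each → 3
  3 × C: 1 H each → 3
  2 × F: no H
  1 × I: no H
  1 × O: 1 H
  1 × O: no H
  Total hydrogens = 7.

7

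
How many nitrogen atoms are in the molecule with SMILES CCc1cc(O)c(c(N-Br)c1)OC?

The symbol for nitrogen appears 1 time in the SMILES.

1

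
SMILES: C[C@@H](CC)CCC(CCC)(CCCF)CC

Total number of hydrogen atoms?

31

Hydrogens are implicit in SMILES; fill each atom to its normal valence:
  9 × C: 2 H each → 18
  4 × C: 3 H each → 12
  1 × C: 1 H
  1 × C: no H
  1 × F: no H
  Total hydrogens = 31.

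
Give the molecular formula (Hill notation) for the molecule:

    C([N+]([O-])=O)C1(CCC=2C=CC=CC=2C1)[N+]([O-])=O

Heavy atoms from the SMILES: 11 C, 2 N, 4 O.
Implicit hydrogens by atom environment:
  4 × C: 2 H each → 8
  4 × C (aromatic): 1 H each → 4
  2 × C (aromatic): no H
  2 × N (charge +1): no H
  2 × O: no H
  2 × O (charge -1): no H
  1 × C: no H
  Total hydrogens = 12.
Molecular formula: C11H12N2O4

C11H12N2O4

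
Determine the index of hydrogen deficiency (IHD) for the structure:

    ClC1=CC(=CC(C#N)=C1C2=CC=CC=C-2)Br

10

Molecular formula from the SMILES: C13H7BrClN.
DoU = (2C + 2 + N − H − X)/2 = (2·13 + 2 + 1 − 7 − 2)/2 = 20/2 = 10.
(Structurally: 2 ring(s) + 8 π bond(s) = 10.)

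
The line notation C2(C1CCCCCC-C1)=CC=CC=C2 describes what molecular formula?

C14H20

Heavy atoms from the SMILES: 14 C.
Implicit hydrogens by atom environment:
  7 × C: 2 H each → 14
  5 × C (aromatic): 1 H each → 5
  1 × C: 1 H
  1 × C (aromatic): no H
  Total hydrogens = 20.
Molecular formula: C14H20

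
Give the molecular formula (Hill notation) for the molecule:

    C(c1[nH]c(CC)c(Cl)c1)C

Heavy atoms from the SMILES: 8 C, 1 Cl, 1 N.
Implicit hydrogens by atom environment:
  3 × C (aromatic): no H
  2 × C: 3 H each → 6
  2 × C: 2 H each → 4
  1 × C (aromatic): 1 H
  1 × Cl: no H
  1 × N (aromatic): 1 H
  Total hydrogens = 12.
Molecular formula: C8H12ClN

C8H12ClN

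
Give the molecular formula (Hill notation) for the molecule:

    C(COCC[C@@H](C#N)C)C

C8H15NO

Heavy atoms from the SMILES: 8 C, 1 N, 1 O.
Implicit hydrogens by atom environment:
  4 × C: 2 H each → 8
  2 × C: 3 H each → 6
  1 × C: 1 H
  1 × C: no H
  1 × N: no H
  1 × O: no H
  Total hydrogens = 15.
Molecular formula: C8H15NO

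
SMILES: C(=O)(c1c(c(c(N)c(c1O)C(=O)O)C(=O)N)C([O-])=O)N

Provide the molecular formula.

Heavy atoms from the SMILES: 10 C, 3 N, 7 O.
Implicit hydrogens by atom environment:
  6 × C (aromatic): no H
  4 × C: no H
  4 × O: no H
  3 × N: 2 H each → 6
  2 × O: 1 H each → 2
  1 × O (charge -1): no H
  Total hydrogens = 8.
Net charge -1.
Molecular formula: C10H8N3O7-

C10H8N3O7-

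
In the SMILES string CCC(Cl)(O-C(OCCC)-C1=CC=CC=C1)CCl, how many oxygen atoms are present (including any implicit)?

2

The symbol for oxygen appears 2 times in the SMILES.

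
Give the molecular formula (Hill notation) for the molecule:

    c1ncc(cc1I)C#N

Heavy atoms from the SMILES: 6 C, 1 I, 2 N.
Implicit hydrogens by atom environment:
  3 × C (aromatic): 1 H each → 3
  2 × C (aromatic): no H
  1 × C: no H
  1 × I: no H
  1 × N (aromatic): no H
  1 × N: no H
  Total hydrogens = 3.
Molecular formula: C6H3IN2

C6H3IN2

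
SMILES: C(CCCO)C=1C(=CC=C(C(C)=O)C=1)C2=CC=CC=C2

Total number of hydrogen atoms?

Hydrogens are implicit in SMILES; fill each atom to its normal valence:
  8 × C (aromatic): 1 H each → 8
  4 × C: 2 H each → 8
  4 × C (aromatic): no H
  1 × C: 3 H
  1 × C: no H
  1 × O: 1 H
  1 × O: no H
  Total hydrogens = 20.

20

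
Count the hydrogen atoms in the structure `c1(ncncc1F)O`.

Hydrogens are implicit in SMILES; fill each atom to its normal valence:
  2 × C (aromatic): 1 H each → 2
  2 × C (aromatic): no H
  2 × N (aromatic): no H
  1 × F: no H
  1 × O: 1 H
  Total hydrogens = 3.

3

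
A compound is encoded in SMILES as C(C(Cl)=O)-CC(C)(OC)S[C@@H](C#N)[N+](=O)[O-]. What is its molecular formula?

Heavy atoms from the SMILES: 8 C, 1 Cl, 2 N, 4 O, 1 S.
Implicit hydrogens by atom environment:
  3 × C: no H
  3 × O: no H
  2 × C: 3 H each → 6
  2 × C: 2 H each → 4
  1 × C: 1 H
  1 × Cl: no H
  1 × N (charge +1): no H
  1 × N: no H
  1 × O (charge -1): no H
  1 × S: no H
  Total hydrogens = 11.
Molecular formula: C8H11ClN2O4S

C8H11ClN2O4S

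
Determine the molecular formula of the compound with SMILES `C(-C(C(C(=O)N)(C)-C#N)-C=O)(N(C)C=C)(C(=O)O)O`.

Heavy atoms from the SMILES: 11 C, 3 N, 5 O.
Implicit hydrogens by atom environment:
  5 × C: no H
  3 × C: 1 H each → 3
  3 × O: no H
  2 × C: 3 H each → 6
  2 × N: no H
  2 × O: 1 H each → 2
  1 × C: 2 H
  1 × N: 2 H
  Total hydrogens = 15.
Molecular formula: C11H15N3O5

C11H15N3O5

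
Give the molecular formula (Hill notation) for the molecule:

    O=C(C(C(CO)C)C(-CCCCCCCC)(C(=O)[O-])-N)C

C16H30NO4-

Heavy atoms from the SMILES: 16 C, 1 N, 4 O.
Implicit hydrogens by atom environment:
  8 × C: 2 H each → 16
  3 × C: 3 H each → 9
  3 × C: no H
  2 × C: 1 H each → 2
  2 × O: no H
  1 × N: 2 H
  1 × O: 1 H
  1 × O (charge -1): no H
  Total hydrogens = 30.
Net charge -1.
Molecular formula: C16H30NO4-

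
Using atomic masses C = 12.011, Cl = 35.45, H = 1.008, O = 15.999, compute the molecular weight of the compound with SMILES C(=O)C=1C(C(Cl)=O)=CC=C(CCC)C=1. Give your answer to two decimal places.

Molecular formula: C11H11ClO2.
M = 11×12.011 + 1×35.45 + 11×1.008 + 2×15.999 = 210.66 g/mol.

210.66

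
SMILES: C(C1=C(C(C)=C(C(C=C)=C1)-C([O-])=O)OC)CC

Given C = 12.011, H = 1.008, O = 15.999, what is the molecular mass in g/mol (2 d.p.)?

Molecular formula: C14H17O3-.
M = 14×12.011 + 17×1.008 + 3×15.999 = 233.29 g/mol.

233.29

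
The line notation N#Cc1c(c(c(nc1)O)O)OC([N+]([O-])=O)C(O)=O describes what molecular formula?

C8H5N3O7

Heavy atoms from the SMILES: 8 C, 3 N, 7 O.
Implicit hydrogens by atom environment:
  4 × C (aromatic): no H
  3 × O: 1 H each → 3
  3 × O: no H
  2 × C: no H
  1 × C (aromatic): 1 H
  1 × C: 1 H
  1 × N (aromatic): no H
  1 × N: no H
  1 × N (charge +1): no H
  1 × O (charge -1): no H
  Total hydrogens = 5.
Molecular formula: C8H5N3O7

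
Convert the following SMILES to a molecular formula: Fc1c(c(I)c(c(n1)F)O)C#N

Heavy atoms from the SMILES: 6 C, 2 F, 1 I, 2 N, 1 O.
Implicit hydrogens by atom environment:
  5 × C (aromatic): no H
  2 × F: no H
  1 × C: no H
  1 × I: no H
  1 × N (aromatic): no H
  1 × N: no H
  1 × O: 1 H
  Total hydrogens = 1.
Molecular formula: C6HF2IN2O

C6HF2IN2O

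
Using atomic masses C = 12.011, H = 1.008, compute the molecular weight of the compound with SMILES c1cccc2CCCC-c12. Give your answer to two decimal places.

Molecular formula: C10H12.
M = 10×12.011 + 12×1.008 = 132.21 g/mol.

132.21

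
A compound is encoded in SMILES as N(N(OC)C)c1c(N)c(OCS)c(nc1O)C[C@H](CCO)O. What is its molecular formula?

C12H22N4O5S

Heavy atoms from the SMILES: 12 C, 4 N, 5 O, 1 S.
Implicit hydrogens by atom environment:
  5 × C (aromatic): no H
  4 × C: 2 H each → 8
  3 × O: 1 H each → 3
  2 × C: 3 H each → 6
  2 × O: no H
  1 × C: 1 H
  1 × N: 2 H
  1 × N: 1 H
  1 × N (aromatic): no H
  1 × N: no H
  1 × S: 1 H
  Total hydrogens = 22.
Molecular formula: C12H22N4O5S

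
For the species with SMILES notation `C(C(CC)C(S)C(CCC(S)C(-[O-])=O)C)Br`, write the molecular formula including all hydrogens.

C11H20BrO2S2-

Heavy atoms from the SMILES: 1 Br, 11 C, 2 O, 2 S.
Implicit hydrogens by atom environment:
  4 × C: 2 H each → 8
  4 × C: 1 H each → 4
  2 × C: 3 H each → 6
  2 × S: 1 H each → 2
  1 × Br: no H
  1 × C: no H
  1 × O: no H
  1 × O (charge -1): no H
  Total hydrogens = 20.
Net charge -1.
Molecular formula: C11H20BrO2S2-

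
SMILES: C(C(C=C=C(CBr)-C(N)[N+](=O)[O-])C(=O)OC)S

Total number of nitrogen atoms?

The symbol for nitrogen appears 2 times in the SMILES.

2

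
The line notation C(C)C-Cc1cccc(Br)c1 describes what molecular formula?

C10H13Br

Heavy atoms from the SMILES: 1 Br, 10 C.
Implicit hydrogens by atom environment:
  4 × C (aromatic): 1 H each → 4
  3 × C: 2 H each → 6
  2 × C (aromatic): no H
  1 × Br: no H
  1 × C: 3 H
  Total hydrogens = 13.
Molecular formula: C10H13Br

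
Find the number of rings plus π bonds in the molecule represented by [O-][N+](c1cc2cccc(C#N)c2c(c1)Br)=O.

Molecular formula from the SMILES: C11H5BrN2O2.
DoU = (2C + 2 + N − H − X)/2 = (2·11 + 2 + 2 − 5 − 1)/2 = 20/2 = 10.
(Structurally: 2 ring(s) + 8 π bond(s) = 10.)

10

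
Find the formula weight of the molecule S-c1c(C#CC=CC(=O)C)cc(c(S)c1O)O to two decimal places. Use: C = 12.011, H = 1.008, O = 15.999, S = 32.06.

Molecular formula: C12H10O3S2.
M = 12×12.011 + 10×1.008 + 3×15.999 + 2×32.06 = 266.33 g/mol.

266.33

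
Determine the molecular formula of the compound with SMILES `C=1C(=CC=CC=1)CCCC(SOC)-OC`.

C12H18O2S

Heavy atoms from the SMILES: 12 C, 2 O, 1 S.
Implicit hydrogens by atom environment:
  5 × C (aromatic): 1 H each → 5
  3 × C: 2 H each → 6
  2 × C: 3 H each → 6
  2 × O: no H
  1 × C: 1 H
  1 × C (aromatic): no H
  1 × S: no H
  Total hydrogens = 18.
Molecular formula: C12H18O2S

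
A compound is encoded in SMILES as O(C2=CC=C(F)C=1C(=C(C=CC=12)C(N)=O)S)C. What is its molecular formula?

Heavy atoms from the SMILES: 12 C, 1 F, 1 N, 2 O, 1 S.
Implicit hydrogens by atom environment:
  6 × C (aromatic): no H
  4 × C (aromatic): 1 H each → 4
  2 × O: no H
  1 × C: 3 H
  1 × C: no H
  1 × F: no H
  1 × N: 2 H
  1 × S: 1 H
  Total hydrogens = 10.
Molecular formula: C12H10FNO2S

C12H10FNO2S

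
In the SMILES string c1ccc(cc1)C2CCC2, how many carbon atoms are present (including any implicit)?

The symbol for carbon appears 10 times in the SMILES. Lowercase c denotes aromatic carbon and counts toward C.

10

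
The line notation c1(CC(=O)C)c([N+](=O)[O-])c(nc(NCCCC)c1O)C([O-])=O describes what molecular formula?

C13H16N3O6-

Heavy atoms from the SMILES: 13 C, 3 N, 6 O.
Implicit hydrogens by atom environment:
  5 × C (aromatic): no H
  4 × C: 2 H each → 8
  3 × O: no H
  2 × C: 3 H each → 6
  2 × C: no H
  2 × O (charge -1): no H
  1 × N: 1 H
  1 × N (aromatic): no H
  1 × N (charge +1): no H
  1 × O: 1 H
  Total hydrogens = 16.
Net charge -1.
Molecular formula: C13H16N3O6-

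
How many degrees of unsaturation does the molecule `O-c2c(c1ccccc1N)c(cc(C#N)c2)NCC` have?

10

Molecular formula from the SMILES: C15H15N3O.
DoU = (2C + 2 + N − H − X)/2 = (2·15 + 2 + 3 − 15 − 0)/2 = 20/2 = 10.
(Structurally: 2 ring(s) + 8 π bond(s) = 10.)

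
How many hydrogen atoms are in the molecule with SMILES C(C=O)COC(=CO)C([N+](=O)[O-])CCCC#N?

Hydrogens are implicit in SMILES; fill each atom to its normal valence:
  5 × C: 2 H each → 10
  3 × C: 1 H each → 3
  3 × O: no H
  2 × C: no H
  1 × N (charge +1): no H
  1 × N: no H
  1 × O: 1 H
  1 × O (charge -1): no H
  Total hydrogens = 14.

14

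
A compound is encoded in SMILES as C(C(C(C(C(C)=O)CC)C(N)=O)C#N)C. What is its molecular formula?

Heavy atoms from the SMILES: 11 C, 2 N, 2 O.
Implicit hydrogens by atom environment:
  3 × C: 3 H each → 9
  3 × C: 1 H each → 3
  3 × C: no H
  2 × C: 2 H each → 4
  2 × O: no H
  1 × N: 2 H
  1 × N: no H
  Total hydrogens = 18.
Molecular formula: C11H18N2O2

C11H18N2O2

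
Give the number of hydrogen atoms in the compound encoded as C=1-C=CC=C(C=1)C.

Hydrogens are implicit in SMILES; fill each atom to its normal valence:
  5 × C (aromatic): 1 H each → 5
  1 × C: 3 H
  1 × C (aromatic): no H
  Total hydrogens = 8.

8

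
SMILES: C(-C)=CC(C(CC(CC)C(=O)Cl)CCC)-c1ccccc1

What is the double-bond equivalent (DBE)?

6

Molecular formula from the SMILES: C19H27ClO.
DoU = (2C + 2 + N − H − X)/2 = (2·19 + 2 + 0 − 27 − 1)/2 = 12/2 = 6.
(Structurally: 1 ring(s) + 5 π bond(s) = 6.)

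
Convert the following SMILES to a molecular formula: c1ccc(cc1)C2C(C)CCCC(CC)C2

C16H24

Heavy atoms from the SMILES: 16 C.
Implicit hydrogens by atom environment:
  5 × C: 2 H each → 10
  5 × C (aromatic): 1 H each → 5
  3 × C: 1 H each → 3
  2 × C: 3 H each → 6
  1 × C (aromatic): no H
  Total hydrogens = 24.
Molecular formula: C16H24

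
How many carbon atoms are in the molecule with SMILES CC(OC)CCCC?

The symbol for carbon appears 7 times in the SMILES.

7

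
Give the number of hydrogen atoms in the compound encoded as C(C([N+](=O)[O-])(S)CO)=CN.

Hydrogens are implicit in SMILES; fill each atom to its normal valence:
  2 × C: 1 H each → 2
  1 × C: 2 H
  1 × C: no H
  1 × N: 2 H
  1 × N (charge +1): no H
  1 × O: 1 H
  1 × O: no H
  1 × O (charge -1): no H
  1 × S: 1 H
  Total hydrogens = 8.

8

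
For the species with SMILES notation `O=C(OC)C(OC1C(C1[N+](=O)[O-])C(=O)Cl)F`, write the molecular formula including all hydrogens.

C7H7ClFNO6

Heavy atoms from the SMILES: 7 C, 1 Cl, 1 F, 1 N, 6 O.
Implicit hydrogens by atom environment:
  5 × O: no H
  4 × C: 1 H each → 4
  2 × C: no H
  1 × C: 3 H
  1 × Cl: no H
  1 × F: no H
  1 × N (charge +1): no H
  1 × O (charge -1): no H
  Total hydrogens = 7.
Molecular formula: C7H7ClFNO6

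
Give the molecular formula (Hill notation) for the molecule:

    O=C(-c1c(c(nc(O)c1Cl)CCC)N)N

C9H12ClN3O2

Heavy atoms from the SMILES: 9 C, 1 Cl, 3 N, 2 O.
Implicit hydrogens by atom environment:
  5 × C (aromatic): no H
  2 × C: 2 H each → 4
  2 × N: 2 H each → 4
  1 × C: 3 H
  1 × C: no H
  1 × Cl: no H
  1 × N (aromatic): no H
  1 × O: 1 H
  1 × O: no H
  Total hydrogens = 12.
Molecular formula: C9H12ClN3O2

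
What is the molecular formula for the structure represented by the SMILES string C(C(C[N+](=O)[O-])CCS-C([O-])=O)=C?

Heavy atoms from the SMILES: 7 C, 1 N, 4 O, 1 S.
Implicit hydrogens by atom environment:
  4 × C: 2 H each → 8
  2 × C: 1 H each → 2
  2 × O: no H
  2 × O (charge -1): no H
  1 × C: no H
  1 × N (charge +1): no H
  1 × S: no H
  Total hydrogens = 10.
Net charge -1.
Molecular formula: C7H10NO4S-

C7H10NO4S-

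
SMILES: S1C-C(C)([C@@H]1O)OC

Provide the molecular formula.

Heavy atoms from the SMILES: 5 C, 2 O, 1 S.
Implicit hydrogens by atom environment:
  2 × C: 3 H each → 6
  1 × C: 2 H
  1 × C: 1 H
  1 × C: no H
  1 × O: 1 H
  1 × O: no H
  1 × S: no H
  Total hydrogens = 10.
Molecular formula: C5H10O2S

C5H10O2S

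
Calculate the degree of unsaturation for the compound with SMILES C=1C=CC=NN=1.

Molecular formula from the SMILES: C4H4N2.
DoU = (2C + 2 + N − H − X)/2 = (2·4 + 2 + 2 − 4 − 0)/2 = 8/2 = 4.
(Structurally: 1 ring(s) + 3 π bond(s) = 4.)

4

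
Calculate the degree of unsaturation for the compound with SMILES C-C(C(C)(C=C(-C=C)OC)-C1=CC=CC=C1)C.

6

Molecular formula from the SMILES: C16H22O.
DoU = (2C + 2 + N − H − X)/2 = (2·16 + 2 + 0 − 22 − 0)/2 = 12/2 = 6.
(Structurally: 1 ring(s) + 5 π bond(s) = 6.)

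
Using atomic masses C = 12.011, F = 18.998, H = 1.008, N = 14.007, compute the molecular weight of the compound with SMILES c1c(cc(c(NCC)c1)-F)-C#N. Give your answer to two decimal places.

164.18

Molecular formula: C9H9FN2.
M = 9×12.011 + 1×18.998 + 9×1.008 + 2×14.007 = 164.18 g/mol.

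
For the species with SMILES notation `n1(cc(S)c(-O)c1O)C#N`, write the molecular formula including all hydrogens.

C5H4N2O2S

Heavy atoms from the SMILES: 5 C, 2 N, 2 O, 1 S.
Implicit hydrogens by atom environment:
  3 × C (aromatic): no H
  2 × O: 1 H each → 2
  1 × C (aromatic): 1 H
  1 × C: no H
  1 × N (aromatic): no H
  1 × N: no H
  1 × S: 1 H
  Total hydrogens = 4.
Molecular formula: C5H4N2O2S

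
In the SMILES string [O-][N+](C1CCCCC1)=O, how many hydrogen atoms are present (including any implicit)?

Hydrogens are implicit in SMILES; fill each atom to its normal valence:
  5 × C: 2 H each → 10
  1 × C: 1 H
  1 × N (charge +1): no H
  1 × O: no H
  1 × O (charge -1): no H
  Total hydrogens = 11.

11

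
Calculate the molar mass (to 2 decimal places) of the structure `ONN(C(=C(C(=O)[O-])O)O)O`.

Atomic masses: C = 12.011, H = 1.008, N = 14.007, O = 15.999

165.08

Molecular formula: C3H5N2O6-.
M = 3×12.011 + 5×1.008 + 2×14.007 + 6×15.999 = 165.08 g/mol.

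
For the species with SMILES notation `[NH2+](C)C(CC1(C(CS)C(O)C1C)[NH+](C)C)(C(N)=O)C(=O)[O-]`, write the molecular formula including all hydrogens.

Heavy atoms from the SMILES: 13 C, 3 N, 4 O, 1 S.
Implicit hydrogens by atom environment:
  4 × C: 3 H each → 12
  4 × C: no H
  3 × C: 1 H each → 3
  2 × C: 2 H each → 4
  2 × O: no H
  1 × N: 2 H
  1 × N (charge +1): 2 H
  1 × N (charge +1): 1 H
  1 × O: 1 H
  1 × O (charge -1): no H
  1 × S: 1 H
  Total hydrogens = 26.
Net charge +1.
Molecular formula: C13H26N3O4S+

C13H26N3O4S+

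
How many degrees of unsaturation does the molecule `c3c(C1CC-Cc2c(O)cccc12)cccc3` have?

9

Molecular formula from the SMILES: C16H16O.
DoU = (2C + 2 + N − H − X)/2 = (2·16 + 2 + 0 − 16 − 0)/2 = 18/2 = 9.
(Structurally: 3 ring(s) + 6 π bond(s) = 9.)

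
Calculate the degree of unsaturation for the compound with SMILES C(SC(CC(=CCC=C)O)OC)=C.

3

Molecular formula from the SMILES: C10H16O2S.
DoU = (2C + 2 + N − H − X)/2 = (2·10 + 2 + 0 − 16 − 0)/2 = 6/2 = 3.
(Structurally: 0 ring(s) + 3 π bond(s) = 3.)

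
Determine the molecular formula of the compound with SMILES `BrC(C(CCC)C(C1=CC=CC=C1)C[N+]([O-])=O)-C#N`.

Heavy atoms from the SMILES: 1 Br, 14 C, 2 N, 2 O.
Implicit hydrogens by atom environment:
  5 × C (aromatic): 1 H each → 5
  3 × C: 2 H each → 6
  3 × C: 1 H each → 3
  1 × Br: no H
  1 × C: 3 H
  1 × C (aromatic): no H
  1 × C: no H
  1 × N (charge +1): no H
  1 × N: no H
  1 × O: no H
  1 × O (charge -1): no H
  Total hydrogens = 17.
Molecular formula: C14H17BrN2O2

C14H17BrN2O2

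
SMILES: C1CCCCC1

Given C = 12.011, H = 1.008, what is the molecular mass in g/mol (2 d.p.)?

Molecular formula: C6H12.
M = 6×12.011 + 12×1.008 = 84.16 g/mol.

84.16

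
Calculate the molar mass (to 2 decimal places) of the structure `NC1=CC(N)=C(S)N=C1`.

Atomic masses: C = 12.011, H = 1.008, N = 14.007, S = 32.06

141.19

Molecular formula: C5H7N3S.
M = 5×12.011 + 7×1.008 + 3×14.007 + 1×32.06 = 141.19 g/mol.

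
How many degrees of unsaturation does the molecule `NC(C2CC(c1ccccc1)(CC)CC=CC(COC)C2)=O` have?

7

Molecular formula from the SMILES: C19H27NO2.
DoU = (2C + 2 + N − H − X)/2 = (2·19 + 2 + 1 − 27 − 0)/2 = 14/2 = 7.
(Structurally: 2 ring(s) + 5 π bond(s) = 7.)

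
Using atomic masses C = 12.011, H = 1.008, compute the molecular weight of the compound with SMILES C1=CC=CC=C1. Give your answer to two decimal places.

Molecular formula: C6H6.
M = 6×12.011 + 6×1.008 = 78.11 g/mol.

78.11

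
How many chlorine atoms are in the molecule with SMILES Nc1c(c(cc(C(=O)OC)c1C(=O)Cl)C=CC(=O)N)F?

1

The symbol for chlorine appears 1 time in the SMILES.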